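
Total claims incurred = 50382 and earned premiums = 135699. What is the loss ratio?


Loss ratio = claims / premiums
= 50382 / 135699
= 0.3713


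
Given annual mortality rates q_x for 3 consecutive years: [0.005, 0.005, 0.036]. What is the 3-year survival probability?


p_k = 1 - q_k for each year
Survival = product of (1 - q_k)
= 0.995 * 0.995 * 0.964
= 0.9544


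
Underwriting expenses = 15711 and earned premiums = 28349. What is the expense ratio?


Expense ratio = expenses / premiums
= 15711 / 28349
= 0.5542


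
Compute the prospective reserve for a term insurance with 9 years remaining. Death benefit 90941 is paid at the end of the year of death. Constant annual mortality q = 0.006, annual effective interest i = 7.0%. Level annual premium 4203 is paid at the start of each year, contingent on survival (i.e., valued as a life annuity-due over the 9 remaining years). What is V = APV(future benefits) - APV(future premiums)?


v = 1/(1+i) = 0.934579
APV(future benefits) per unit = sum_{k=0}^{8} k_p_x * q * v^(k+1) = 0.038269
APV(future benefits) = 90941 * 0.038269 = 3480.2416
Life annuity-due factor ä_{x:9} = sum_{k=0}^{8} k_p_x * v^k = 6.824679
APV(future premiums) = 4203 * 6.824679 = 28684.1239
V = 3480.2416 - 28684.1239
= -25203.8823


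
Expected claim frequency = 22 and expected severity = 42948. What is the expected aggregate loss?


E[S] = E[N] * E[X]
= 22 * 42948
= 944856


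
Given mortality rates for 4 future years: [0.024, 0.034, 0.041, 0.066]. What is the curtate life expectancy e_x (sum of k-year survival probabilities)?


e_x = sum_{k=1}^{n} k_p_x
k_p_x values:
  1_p_x = 0.976
  2_p_x = 0.942816
  3_p_x = 0.904161
  4_p_x = 0.844486
e_x = 3.6675


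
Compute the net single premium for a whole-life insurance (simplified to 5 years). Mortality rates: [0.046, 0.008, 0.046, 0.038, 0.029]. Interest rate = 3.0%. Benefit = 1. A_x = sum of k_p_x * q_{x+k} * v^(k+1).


v = 0.970874
Year 0: k_p_x=1.0, q=0.046, term=0.04466
Year 1: k_p_x=0.954, q=0.008, term=0.007194
Year 2: k_p_x=0.946368, q=0.046, term=0.039839
Year 3: k_p_x=0.902835, q=0.038, term=0.030482
Year 4: k_p_x=0.868527, q=0.029, term=0.021727
A_x = 0.1439


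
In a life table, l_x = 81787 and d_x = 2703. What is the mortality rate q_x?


q_x = d_x / l_x
= 2703 / 81787
= 0.033


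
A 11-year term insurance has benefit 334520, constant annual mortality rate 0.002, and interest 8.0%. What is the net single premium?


NSP = benefit * sum_{k=0}^{n-1} k_p_x * q * v^(k+1)
With constant q=0.002, v=0.925926
Sum = 0.014158
NSP = 334520 * 0.014158
= 4735.9773


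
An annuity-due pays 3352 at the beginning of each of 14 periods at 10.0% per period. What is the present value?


PV_due = PMT * (1-(1+i)^(-n))/i * (1+i)
PV_immediate = 24693.1364
PV_due = 24693.1364 * 1.1
= 27162.45


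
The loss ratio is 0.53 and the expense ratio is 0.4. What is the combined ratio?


Combined ratio = loss ratio + expense ratio
= 0.53 + 0.4
= 0.93


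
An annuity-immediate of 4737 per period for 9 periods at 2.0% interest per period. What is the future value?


FV = PMT * ((1+i)^n - 1) / i
= 4737 * ((1.02)^9 - 1) / 0.02
= 4737 * (1.195093 - 1) / 0.02
= 46207.6749


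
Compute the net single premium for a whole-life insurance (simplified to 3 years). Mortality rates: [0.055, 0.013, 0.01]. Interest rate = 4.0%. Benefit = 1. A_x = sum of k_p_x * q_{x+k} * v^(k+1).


v = 0.961538
Year 0: k_p_x=1.0, q=0.055, term=0.052885
Year 1: k_p_x=0.945, q=0.013, term=0.011358
Year 2: k_p_x=0.932715, q=0.01, term=0.008292
A_x = 0.0725


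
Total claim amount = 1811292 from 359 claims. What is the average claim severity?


severity = total / number
= 1811292 / 359
= 5045.3816


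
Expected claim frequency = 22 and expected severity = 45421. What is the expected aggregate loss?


E[S] = E[N] * E[X]
= 22 * 45421
= 999262


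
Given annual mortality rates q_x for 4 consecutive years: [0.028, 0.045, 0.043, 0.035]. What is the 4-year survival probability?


p_k = 1 - q_k for each year
Survival = product of (1 - q_k)
= 0.972 * 0.955 * 0.957 * 0.965
= 0.8573


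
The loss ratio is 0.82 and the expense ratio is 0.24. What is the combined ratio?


Combined ratio = loss ratio + expense ratio
= 0.82 + 0.24
= 1.06


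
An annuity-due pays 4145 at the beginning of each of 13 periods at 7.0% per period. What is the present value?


PV_due = PMT * (1-(1+i)^(-n))/i * (1+i)
PV_immediate = 34642.4623
PV_due = 34642.4623 * 1.07
= 37067.4347


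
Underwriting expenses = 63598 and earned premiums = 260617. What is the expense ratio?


Expense ratio = expenses / premiums
= 63598 / 260617
= 0.244


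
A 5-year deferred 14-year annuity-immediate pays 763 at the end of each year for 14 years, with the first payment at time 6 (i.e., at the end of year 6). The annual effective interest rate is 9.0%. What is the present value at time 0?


PV at time 5 of the 14-year annuity-immediate:
a_n = 763 * (1-(1+0.09)^(-14))/0.09 = 5940.8327
Discount back 5 years to time 0:
PV = 5940.8327 * (1+0.09)^(-5)
= 5940.8327 * 0.649931
= 3861.1337


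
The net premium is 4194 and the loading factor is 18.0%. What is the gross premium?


Gross = net * (1 + loading)
= 4194 * (1 + 0.18)
= 4194 * 1.18
= 4948.92


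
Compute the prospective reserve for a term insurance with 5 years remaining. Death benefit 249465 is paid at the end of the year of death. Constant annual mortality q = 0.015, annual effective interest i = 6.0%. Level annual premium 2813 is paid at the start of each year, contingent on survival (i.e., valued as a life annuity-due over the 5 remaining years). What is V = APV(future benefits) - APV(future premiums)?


v = 1/(1+i) = 0.943396
APV(future benefits) per unit = sum_{k=0}^{4} k_p_x * q * v^(k+1) = 0.061426
APV(future benefits) = 249465 * 0.061426 = 15323.6316
Life annuity-due factor ä_{x:5} = sum_{k=0}^{4} k_p_x * v^k = 4.340769
APV(future premiums) = 2813 * 4.340769 = 12210.5835
V = 15323.6316 - 12210.5835
= 3113.0481


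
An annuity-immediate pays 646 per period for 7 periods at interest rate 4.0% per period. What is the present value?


PV = PMT * (1 - (1+i)^(-n)) / i
= 646 * (1 - (1+0.04)^(-7)) / 0.04
= 646 * (1 - 0.759918) / 0.04
= 646 * 6.002055
= 3877.3273


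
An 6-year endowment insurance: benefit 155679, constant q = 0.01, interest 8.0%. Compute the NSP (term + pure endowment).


Term component = 7035.0961
Pure endowment = 6_p_x * v^6 * benefit = 0.94148 * 0.63017 * 155679 = 92363.1355
NSP = 99398.2316


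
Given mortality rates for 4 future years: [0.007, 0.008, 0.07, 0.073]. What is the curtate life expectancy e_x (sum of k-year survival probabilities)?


e_x = sum_{k=1}^{n} k_p_x
k_p_x values:
  1_p_x = 0.993
  2_p_x = 0.985056
  3_p_x = 0.916102
  4_p_x = 0.849227
e_x = 3.7434


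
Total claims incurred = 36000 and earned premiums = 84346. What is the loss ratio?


Loss ratio = claims / premiums
= 36000 / 84346
= 0.4268


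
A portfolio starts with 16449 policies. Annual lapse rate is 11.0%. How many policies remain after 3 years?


remaining = initial * (1 - lapse)^years
= 16449 * (1 - 0.11)^3
= 16449 * 0.704969
= 11596.0351


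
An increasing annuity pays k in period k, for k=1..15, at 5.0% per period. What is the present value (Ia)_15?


(Ia)_n = sum_{k=1}^{n} k * v^k, v = 1/(1+i)
v = 0.952381
Sum computed term by term:
(Ia)_15 = 73.6677


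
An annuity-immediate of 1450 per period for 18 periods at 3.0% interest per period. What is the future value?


FV = PMT * ((1+i)^n - 1) / i
= 1450 * ((1.03)^18 - 1) / 0.03
= 1450 * (1.702433 - 1) / 0.03
= 33950.9313


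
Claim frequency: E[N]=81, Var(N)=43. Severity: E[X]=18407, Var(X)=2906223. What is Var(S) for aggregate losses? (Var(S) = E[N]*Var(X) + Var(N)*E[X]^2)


Var(S) = E[N]*Var(X) + Var(N)*E[X]^2
= 81*2906223 + 43*18407^2
= 235404063 + 14569158907
= 1.4805e+10


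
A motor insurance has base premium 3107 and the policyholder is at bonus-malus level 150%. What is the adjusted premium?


adjusted = base * BM_level / 100
= 3107 * 150 / 100
= 3107 * 1.5
= 4660.5


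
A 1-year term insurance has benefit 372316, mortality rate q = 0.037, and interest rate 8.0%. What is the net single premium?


NSP = benefit * q * v
v = 1/(1+i) = 0.925926
NSP = 372316 * 0.037 * 0.925926
= 12755.2704


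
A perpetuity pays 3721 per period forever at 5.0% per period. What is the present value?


PV = PMT / i
= 3721 / 0.05
= 74420.0


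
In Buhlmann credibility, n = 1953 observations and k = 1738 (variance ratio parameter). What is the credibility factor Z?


Z = n / (n + k)
= 1953 / (1953 + 1738)
= 1953 / 3691
= 0.5291


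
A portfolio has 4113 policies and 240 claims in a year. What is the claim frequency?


frequency = claims / policies
= 240 / 4113
= 0.0584


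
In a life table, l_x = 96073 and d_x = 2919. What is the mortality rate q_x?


q_x = d_x / l_x
= 2919 / 96073
= 0.0304


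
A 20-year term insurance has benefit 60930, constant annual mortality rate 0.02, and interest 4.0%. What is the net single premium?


NSP = benefit * sum_{k=0}^{n-1} k_p_x * q * v^(k+1)
With constant q=0.02, v=0.961538
Sum = 0.231771
NSP = 60930 * 0.231771
= 14121.7956


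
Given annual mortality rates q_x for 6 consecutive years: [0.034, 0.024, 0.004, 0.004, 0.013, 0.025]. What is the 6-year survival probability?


p_k = 1 - q_k for each year
Survival = product of (1 - q_k)
= 0.966 * 0.976 * 0.996 * 0.996 * 0.987 * 0.975
= 0.9001


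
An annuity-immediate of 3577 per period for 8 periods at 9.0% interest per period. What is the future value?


FV = PMT * ((1+i)^n - 1) / i
= 3577 * ((1.09)^8 - 1) / 0.09
= 3577 * (1.992563 - 1) / 0.09
= 39448.8508


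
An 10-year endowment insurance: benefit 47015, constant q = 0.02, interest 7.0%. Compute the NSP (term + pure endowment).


Term component = 6108.2057
Pure endowment = 10_p_x * v^10 * benefit = 0.817073 * 0.508349 * 47015 = 19528.0744
NSP = 25636.2801


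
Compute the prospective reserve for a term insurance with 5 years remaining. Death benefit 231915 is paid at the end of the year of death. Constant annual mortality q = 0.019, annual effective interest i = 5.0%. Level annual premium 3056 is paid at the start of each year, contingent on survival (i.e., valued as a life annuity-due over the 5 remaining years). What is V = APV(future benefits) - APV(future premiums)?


v = 1/(1+i) = 0.952381
APV(future benefits) per unit = sum_{k=0}^{4} k_p_x * q * v^(k+1) = 0.079341
APV(future benefits) = 231915 * 0.079341 = 18400.3947
Life annuity-due factor ä_{x:5} = sum_{k=0}^{4} k_p_x * v^k = 4.384641
APV(future premiums) = 3056 * 4.384641 = 13399.4616
V = 18400.3947 - 13399.4616
= 5000.9331


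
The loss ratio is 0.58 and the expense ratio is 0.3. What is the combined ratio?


Combined ratio = loss ratio + expense ratio
= 0.58 + 0.3
= 0.88


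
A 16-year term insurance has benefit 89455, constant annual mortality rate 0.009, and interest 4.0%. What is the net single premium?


NSP = benefit * sum_{k=0}^{n-1} k_p_x * q * v^(k+1)
With constant q=0.009, v=0.961538
Sum = 0.098816
NSP = 89455 * 0.098816
= 8839.5609


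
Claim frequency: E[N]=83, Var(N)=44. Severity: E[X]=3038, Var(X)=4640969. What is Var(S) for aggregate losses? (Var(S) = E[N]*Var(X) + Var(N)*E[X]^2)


Var(S) = E[N]*Var(X) + Var(N)*E[X]^2
= 83*4640969 + 44*3038^2
= 385200427 + 406095536
= 7.9130e+08


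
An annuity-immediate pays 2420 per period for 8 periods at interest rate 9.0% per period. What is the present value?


PV = PMT * (1 - (1+i)^(-n)) / i
= 2420 * (1 - (1+0.09)^(-8)) / 0.09
= 2420 * (1 - 0.501866) / 0.09
= 2420 * 5.534819
= 13394.2623


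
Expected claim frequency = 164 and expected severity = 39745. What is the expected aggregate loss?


E[S] = E[N] * E[X]
= 164 * 39745
= 6.5182e+06


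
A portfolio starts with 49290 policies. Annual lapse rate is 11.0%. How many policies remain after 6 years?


remaining = initial * (1 - lapse)^years
= 49290 * (1 - 0.11)^6
= 49290 * 0.496981
= 24496.2078


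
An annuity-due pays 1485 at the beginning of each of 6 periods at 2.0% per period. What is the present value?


PV_due = PMT * (1-(1+i)^(-n))/i * (1+i)
PV_immediate = 8318.1249
PV_due = 8318.1249 * 1.02
= 8484.4874


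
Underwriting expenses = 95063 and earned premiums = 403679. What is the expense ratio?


Expense ratio = expenses / premiums
= 95063 / 403679
= 0.2355


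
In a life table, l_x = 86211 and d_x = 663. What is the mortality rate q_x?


q_x = d_x / l_x
= 663 / 86211
= 0.0077


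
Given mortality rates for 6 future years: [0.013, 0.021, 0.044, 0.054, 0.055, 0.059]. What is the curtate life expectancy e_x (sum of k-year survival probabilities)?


e_x = sum_{k=1}^{n} k_p_x
k_p_x values:
  1_p_x = 0.987
  2_p_x = 0.966273
  3_p_x = 0.923757
  4_p_x = 0.873874
  5_p_x = 0.825811
  6_p_x = 0.777088
e_x = 5.3538


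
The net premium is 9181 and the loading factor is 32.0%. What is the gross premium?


Gross = net * (1 + loading)
= 9181 * (1 + 0.32)
= 9181 * 1.32
= 12118.92


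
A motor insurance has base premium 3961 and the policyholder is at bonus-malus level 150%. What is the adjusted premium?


adjusted = base * BM_level / 100
= 3961 * 150 / 100
= 3961 * 1.5
= 5941.5


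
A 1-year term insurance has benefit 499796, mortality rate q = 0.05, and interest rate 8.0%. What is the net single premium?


NSP = benefit * q * v
v = 1/(1+i) = 0.925926
NSP = 499796 * 0.05 * 0.925926
= 23138.7037


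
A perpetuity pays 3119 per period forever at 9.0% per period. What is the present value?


PV = PMT / i
= 3119 / 0.09
= 34655.5556


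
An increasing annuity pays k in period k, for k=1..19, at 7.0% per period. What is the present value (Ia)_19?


(Ia)_n = sum_{k=1}^{n} k * v^k, v = 1/(1+i)
v = 0.934579
Sum computed term by term:
(Ia)_19 = 82.9347


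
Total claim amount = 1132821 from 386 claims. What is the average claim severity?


severity = total / number
= 1132821 / 386
= 2934.7694


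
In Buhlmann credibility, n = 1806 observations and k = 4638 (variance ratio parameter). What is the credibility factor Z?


Z = n / (n + k)
= 1806 / (1806 + 4638)
= 1806 / 6444
= 0.2803


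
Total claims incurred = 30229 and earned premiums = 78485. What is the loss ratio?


Loss ratio = claims / premiums
= 30229 / 78485
= 0.3852


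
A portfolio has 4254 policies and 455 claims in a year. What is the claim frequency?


frequency = claims / policies
= 455 / 4254
= 0.107


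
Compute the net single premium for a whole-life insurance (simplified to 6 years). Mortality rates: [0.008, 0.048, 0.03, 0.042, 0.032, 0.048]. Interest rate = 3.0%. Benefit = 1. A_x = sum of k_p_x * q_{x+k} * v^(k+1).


v = 0.970874
Year 0: k_p_x=1.0, q=0.008, term=0.007767
Year 1: k_p_x=0.992, q=0.048, term=0.044883
Year 2: k_p_x=0.944384, q=0.03, term=0.025927
Year 3: k_p_x=0.916052, q=0.042, term=0.034184
Year 4: k_p_x=0.877578, q=0.032, term=0.024224
Year 5: k_p_x=0.849496, q=0.048, term=0.034149
A_x = 0.1711


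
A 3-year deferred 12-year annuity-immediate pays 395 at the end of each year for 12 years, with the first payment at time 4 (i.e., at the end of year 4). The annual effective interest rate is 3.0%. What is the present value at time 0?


PV at time 3 of the 12-year annuity-immediate:
a_n = 395 * (1-(1+0.03)^(-12))/0.03 = 3931.8316
Discount back 3 years to time 0:
PV = 3931.8316 * (1+0.03)^(-3)
= 3931.8316 * 0.915142
= 3598.1829


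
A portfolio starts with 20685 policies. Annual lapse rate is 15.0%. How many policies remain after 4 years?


remaining = initial * (1 - lapse)^years
= 20685 * (1 - 0.15)^4
= 20685 * 0.522006
= 10797.6993


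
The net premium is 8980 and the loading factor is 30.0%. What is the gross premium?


Gross = net * (1 + loading)
= 8980 * (1 + 0.3)
= 8980 * 1.3
= 11674.0


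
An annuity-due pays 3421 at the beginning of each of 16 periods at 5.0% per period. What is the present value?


PV_due = PMT * (1-(1+i)^(-n))/i * (1+i)
PV_immediate = 37076.0097
PV_due = 37076.0097 * 1.05
= 38929.8101


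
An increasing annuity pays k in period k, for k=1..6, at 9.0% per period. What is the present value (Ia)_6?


(Ia)_n = sum_{k=1}^{n} k * v^k, v = 1/(1+i)
v = 0.917431
Sum computed term by term:
(Ia)_6 = 14.5783


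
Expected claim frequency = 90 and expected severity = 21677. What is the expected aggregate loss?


E[S] = E[N] * E[X]
= 90 * 21677
= 1.9509e+06


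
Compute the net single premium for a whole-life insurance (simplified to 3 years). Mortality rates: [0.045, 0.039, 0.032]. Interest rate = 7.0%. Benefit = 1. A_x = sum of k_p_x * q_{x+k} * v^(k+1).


v = 0.934579
Year 0: k_p_x=1.0, q=0.045, term=0.042056
Year 1: k_p_x=0.955, q=0.039, term=0.032531
Year 2: k_p_x=0.917755, q=0.032, term=0.023973
A_x = 0.0986


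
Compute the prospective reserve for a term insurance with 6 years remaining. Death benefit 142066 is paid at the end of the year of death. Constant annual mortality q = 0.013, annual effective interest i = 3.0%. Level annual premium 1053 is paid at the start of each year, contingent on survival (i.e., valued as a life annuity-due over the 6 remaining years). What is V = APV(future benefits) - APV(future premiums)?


v = 1/(1+i) = 0.970874
APV(future benefits) per unit = sum_{k=0}^{5} k_p_x * q * v^(k+1) = 0.068251
APV(future benefits) = 142066 * 0.068251 = 9696.1306
Life annuity-due factor ä_{x:6} = sum_{k=0}^{5} k_p_x * v^k = 5.40757
APV(future premiums) = 1053 * 5.40757 = 5694.1715
V = 9696.1306 - 5694.1715
= 4001.959


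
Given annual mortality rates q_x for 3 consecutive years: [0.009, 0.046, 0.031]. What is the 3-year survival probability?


p_k = 1 - q_k for each year
Survival = product of (1 - q_k)
= 0.991 * 0.954 * 0.969
= 0.9161


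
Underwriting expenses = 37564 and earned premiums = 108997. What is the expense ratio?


Expense ratio = expenses / premiums
= 37564 / 108997
= 0.3446


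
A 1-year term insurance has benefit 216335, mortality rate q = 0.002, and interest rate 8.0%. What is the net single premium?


NSP = benefit * q * v
v = 1/(1+i) = 0.925926
NSP = 216335 * 0.002 * 0.925926
= 400.6204


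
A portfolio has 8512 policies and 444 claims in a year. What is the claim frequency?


frequency = claims / policies
= 444 / 8512
= 0.0522


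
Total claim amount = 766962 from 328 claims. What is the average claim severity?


severity = total / number
= 766962 / 328
= 2338.2988


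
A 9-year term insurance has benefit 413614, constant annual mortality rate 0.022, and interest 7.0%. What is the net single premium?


NSP = benefit * sum_{k=0}^{n-1} k_p_x * q * v^(k+1)
With constant q=0.022, v=0.934579
Sum = 0.13266
NSP = 413614 * 0.13266
= 54869.8791


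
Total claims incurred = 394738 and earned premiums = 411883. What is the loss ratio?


Loss ratio = claims / premiums
= 394738 / 411883
= 0.9584


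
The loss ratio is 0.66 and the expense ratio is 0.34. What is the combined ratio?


Combined ratio = loss ratio + expense ratio
= 0.66 + 0.34
= 1.0


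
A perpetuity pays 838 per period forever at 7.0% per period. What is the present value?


PV = PMT / i
= 838 / 0.07
= 11971.4286


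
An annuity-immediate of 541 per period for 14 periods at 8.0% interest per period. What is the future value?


FV = PMT * ((1+i)^n - 1) / i
= 541 * ((1.08)^14 - 1) / 0.08
= 541 * (2.937194 - 1) / 0.08
= 13100.2719


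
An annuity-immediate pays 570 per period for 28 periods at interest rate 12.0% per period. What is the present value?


PV = PMT * (1 - (1+i)^(-n)) / i
= 570 * (1 - (1+0.12)^(-28)) / 0.12
= 570 * (1 - 0.041869) / 0.12
= 570 * 7.984423
= 4551.121


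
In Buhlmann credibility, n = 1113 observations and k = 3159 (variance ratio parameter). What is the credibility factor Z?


Z = n / (n + k)
= 1113 / (1113 + 3159)
= 1113 / 4272
= 0.2605


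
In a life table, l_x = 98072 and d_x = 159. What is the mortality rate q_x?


q_x = d_x / l_x
= 159 / 98072
= 0.0016


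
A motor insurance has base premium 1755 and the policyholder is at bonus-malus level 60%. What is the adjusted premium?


adjusted = base * BM_level / 100
= 1755 * 60 / 100
= 1755 * 0.6
= 1053.0


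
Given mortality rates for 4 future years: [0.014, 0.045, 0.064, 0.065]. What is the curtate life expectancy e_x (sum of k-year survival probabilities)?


e_x = sum_{k=1}^{n} k_p_x
k_p_x values:
  1_p_x = 0.986
  2_p_x = 0.94163
  3_p_x = 0.881366
  4_p_x = 0.824077
e_x = 3.6331


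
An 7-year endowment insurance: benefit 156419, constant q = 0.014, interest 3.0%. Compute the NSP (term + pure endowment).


Term component = 13105.4411
Pure endowment = 7_p_x * v^7 * benefit = 0.906021 * 0.813092 * 156419 = 115230.4709
NSP = 128335.912


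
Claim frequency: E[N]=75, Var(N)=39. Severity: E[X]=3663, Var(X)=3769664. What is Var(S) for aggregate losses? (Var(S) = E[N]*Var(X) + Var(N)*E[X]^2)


Var(S) = E[N]*Var(X) + Var(N)*E[X]^2
= 75*3769664 + 39*3663^2
= 282724800 + 523285191
= 8.0601e+08


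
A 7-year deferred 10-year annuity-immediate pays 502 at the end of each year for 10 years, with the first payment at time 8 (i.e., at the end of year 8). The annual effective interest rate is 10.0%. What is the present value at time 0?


PV at time 7 of the 10-year annuity-immediate:
a_n = 502 * (1-(1+0.1)^(-10))/0.1 = 3084.5727
Discount back 7 years to time 0:
PV = 3084.5727 * (1+0.1)^(-7)
= 3084.5727 * 0.513158
= 1582.8735


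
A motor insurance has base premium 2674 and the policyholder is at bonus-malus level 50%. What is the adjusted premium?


adjusted = base * BM_level / 100
= 2674 * 50 / 100
= 2674 * 0.5
= 1337.0


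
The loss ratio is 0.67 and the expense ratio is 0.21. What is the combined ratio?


Combined ratio = loss ratio + expense ratio
= 0.67 + 0.21
= 0.88


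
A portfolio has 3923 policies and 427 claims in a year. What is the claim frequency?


frequency = claims / policies
= 427 / 3923
= 0.1088


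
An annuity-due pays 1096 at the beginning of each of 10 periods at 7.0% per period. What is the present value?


PV_due = PMT * (1-(1+i)^(-n))/i * (1+i)
PV_immediate = 7697.8454
PV_due = 7697.8454 * 1.07
= 8236.6945


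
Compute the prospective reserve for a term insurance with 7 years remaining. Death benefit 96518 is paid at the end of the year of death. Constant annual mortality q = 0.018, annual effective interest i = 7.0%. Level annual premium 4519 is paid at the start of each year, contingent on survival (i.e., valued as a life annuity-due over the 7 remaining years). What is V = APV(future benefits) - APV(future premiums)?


v = 1/(1+i) = 0.934579
APV(future benefits) per unit = sum_{k=0}^{6} k_p_x * q * v^(k+1) = 0.092374
APV(future benefits) = 96518 * 0.092374 = 8915.7175
Life annuity-due factor ä_{x:7} = sum_{k=0}^{6} k_p_x * v^k = 5.491099
APV(future premiums) = 4519 * 5.491099 = 24814.2755
V = 8915.7175 - 24814.2755
= -15898.558


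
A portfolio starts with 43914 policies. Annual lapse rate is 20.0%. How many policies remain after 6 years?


remaining = initial * (1 - lapse)^years
= 43914 * (1 - 0.2)^6
= 43914 * 0.262144
= 11511.7916


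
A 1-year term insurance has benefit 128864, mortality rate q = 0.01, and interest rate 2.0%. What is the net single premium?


NSP = benefit * q * v
v = 1/(1+i) = 0.980392
NSP = 128864 * 0.01 * 0.980392
= 1263.3725


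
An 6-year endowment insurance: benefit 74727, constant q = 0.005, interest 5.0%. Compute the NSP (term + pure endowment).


Term component = 1874.2421
Pure endowment = 6_p_x * v^6 * benefit = 0.970373 * 0.746215 * 74727 = 54110.3368
NSP = 55984.5789


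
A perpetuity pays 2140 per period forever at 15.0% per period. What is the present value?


PV = PMT / i
= 2140 / 0.15
= 14266.6667


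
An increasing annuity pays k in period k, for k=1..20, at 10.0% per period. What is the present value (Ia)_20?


(Ia)_n = sum_{k=1}^{n} k * v^k, v = 1/(1+i)
v = 0.909091
Sum computed term by term:
(Ia)_20 = 63.9205


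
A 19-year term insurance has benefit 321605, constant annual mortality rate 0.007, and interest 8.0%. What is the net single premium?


NSP = benefit * sum_{k=0}^{n-1} k_p_x * q * v^(k+1)
With constant q=0.007, v=0.925926
Sum = 0.064146
NSP = 321605 * 0.064146
= 20629.5678


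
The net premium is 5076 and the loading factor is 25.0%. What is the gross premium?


Gross = net * (1 + loading)
= 5076 * (1 + 0.25)
= 5076 * 1.25
= 6345.0


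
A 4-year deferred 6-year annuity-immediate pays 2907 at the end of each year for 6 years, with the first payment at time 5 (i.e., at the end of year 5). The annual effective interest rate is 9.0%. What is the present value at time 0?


PV at time 4 of the 6-year annuity-immediate:
a_n = 2907 * (1-(1+0.09)^(-6))/0.09 = 13040.5653
Discount back 4 years to time 0:
PV = 13040.5653 * (1+0.09)^(-4)
= 13040.5653 * 0.708425
= 9238.2653


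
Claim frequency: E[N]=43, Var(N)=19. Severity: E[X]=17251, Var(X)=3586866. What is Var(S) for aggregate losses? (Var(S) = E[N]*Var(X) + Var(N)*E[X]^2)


Var(S) = E[N]*Var(X) + Var(N)*E[X]^2
= 43*3586866 + 19*17251^2
= 154235238 + 5654343019
= 5.8086e+09


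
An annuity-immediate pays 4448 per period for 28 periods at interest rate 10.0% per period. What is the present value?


PV = PMT * (1 - (1+i)^(-n)) / i
= 4448 * (1 - (1+0.1)^(-28)) / 0.1
= 4448 * (1 - 0.069343) / 0.1
= 4448 * 9.306567
= 41395.6078


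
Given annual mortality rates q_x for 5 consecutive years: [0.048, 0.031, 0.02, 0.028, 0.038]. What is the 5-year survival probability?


p_k = 1 - q_k for each year
Survival = product of (1 - q_k)
= 0.952 * 0.969 * 0.98 * 0.972 * 0.962
= 0.8453


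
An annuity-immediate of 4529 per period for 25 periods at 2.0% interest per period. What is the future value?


FV = PMT * ((1+i)^n - 1) / i
= 4529 * ((1.02)^25 - 1) / 0.02
= 4529 * (1.640606 - 1) / 0.02
= 145065.2274


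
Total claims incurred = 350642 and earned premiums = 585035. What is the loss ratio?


Loss ratio = claims / premiums
= 350642 / 585035
= 0.5994


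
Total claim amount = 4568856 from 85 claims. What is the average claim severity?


severity = total / number
= 4568856 / 85
= 53751.2471


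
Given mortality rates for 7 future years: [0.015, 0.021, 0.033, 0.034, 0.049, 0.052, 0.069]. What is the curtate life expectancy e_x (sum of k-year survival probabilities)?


e_x = sum_{k=1}^{n} k_p_x
k_p_x values:
  1_p_x = 0.985
  2_p_x = 0.964315
  3_p_x = 0.932493
  4_p_x = 0.900788
  5_p_x = 0.856649
  6_p_x = 0.812103
  7_p_x = 0.756068
e_x = 6.2074


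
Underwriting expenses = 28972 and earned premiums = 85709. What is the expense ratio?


Expense ratio = expenses / premiums
= 28972 / 85709
= 0.338


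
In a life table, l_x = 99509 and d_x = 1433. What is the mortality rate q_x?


q_x = d_x / l_x
= 1433 / 99509
= 0.0144


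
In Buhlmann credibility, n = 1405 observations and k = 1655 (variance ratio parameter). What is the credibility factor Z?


Z = n / (n + k)
= 1405 / (1405 + 1655)
= 1405 / 3060
= 0.4592


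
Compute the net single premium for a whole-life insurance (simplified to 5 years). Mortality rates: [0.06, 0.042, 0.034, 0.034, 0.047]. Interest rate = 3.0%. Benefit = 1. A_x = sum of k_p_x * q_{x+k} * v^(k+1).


v = 0.970874
Year 0: k_p_x=1.0, q=0.06, term=0.058252
Year 1: k_p_x=0.94, q=0.042, term=0.037214
Year 2: k_p_x=0.90052, q=0.034, term=0.02802
Year 3: k_p_x=0.869902, q=0.034, term=0.026278
Year 4: k_p_x=0.840326, q=0.047, term=0.034069
A_x = 0.1838


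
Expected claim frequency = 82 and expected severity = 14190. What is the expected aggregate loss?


E[S] = E[N] * E[X]
= 82 * 14190
= 1.1636e+06


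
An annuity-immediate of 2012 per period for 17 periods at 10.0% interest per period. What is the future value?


FV = PMT * ((1+i)^n - 1) / i
= 2012 * ((1.1)^17 - 1) / 0.1
= 2012 * (5.05447 - 1) / 0.1
= 81575.9421


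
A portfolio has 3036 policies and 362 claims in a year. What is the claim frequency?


frequency = claims / policies
= 362 / 3036
= 0.1192


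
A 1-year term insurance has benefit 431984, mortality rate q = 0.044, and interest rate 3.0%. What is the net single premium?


NSP = benefit * q * v
v = 1/(1+i) = 0.970874
NSP = 431984 * 0.044 * 0.970874
= 18453.6854


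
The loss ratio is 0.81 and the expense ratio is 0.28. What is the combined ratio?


Combined ratio = loss ratio + expense ratio
= 0.81 + 0.28
= 1.09


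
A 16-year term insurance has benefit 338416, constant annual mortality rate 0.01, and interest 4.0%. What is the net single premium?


NSP = benefit * sum_{k=0}^{n-1} k_p_x * q * v^(k+1)
With constant q=0.01, v=0.961538
Sum = 0.10908
NSP = 338416 * 0.10908
= 36914.3993


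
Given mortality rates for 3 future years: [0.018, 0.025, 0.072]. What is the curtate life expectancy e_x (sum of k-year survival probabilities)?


e_x = sum_{k=1}^{n} k_p_x
k_p_x values:
  1_p_x = 0.982
  2_p_x = 0.95745
  3_p_x = 0.888514
e_x = 2.828


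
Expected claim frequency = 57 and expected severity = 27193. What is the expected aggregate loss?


E[S] = E[N] * E[X]
= 57 * 27193
= 1.5500e+06


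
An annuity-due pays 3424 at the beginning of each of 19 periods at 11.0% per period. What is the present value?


PV_due = PMT * (1-(1+i)^(-n))/i * (1+i)
PV_immediate = 26841.7434
PV_due = 26841.7434 * 1.11
= 29794.3351


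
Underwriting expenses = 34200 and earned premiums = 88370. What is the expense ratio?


Expense ratio = expenses / premiums
= 34200 / 88370
= 0.387


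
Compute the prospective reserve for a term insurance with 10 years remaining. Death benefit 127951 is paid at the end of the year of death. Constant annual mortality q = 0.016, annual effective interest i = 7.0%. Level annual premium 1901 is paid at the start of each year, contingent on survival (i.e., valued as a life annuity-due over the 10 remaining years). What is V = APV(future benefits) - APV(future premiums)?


v = 1/(1+i) = 0.934579
APV(future benefits) per unit = sum_{k=0}^{9} k_p_x * q * v^(k+1) = 0.105558
APV(future benefits) = 127951 * 0.105558 = 13506.2317
Life annuity-due factor ä_{x:10} = sum_{k=0}^{9} k_p_x * v^k = 7.059181
APV(future premiums) = 1901 * 7.059181 = 13419.5027
V = 13506.2317 - 13419.5027
= 86.729


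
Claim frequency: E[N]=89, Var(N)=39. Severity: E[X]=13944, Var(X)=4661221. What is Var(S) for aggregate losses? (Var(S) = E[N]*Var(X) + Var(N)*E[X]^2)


Var(S) = E[N]*Var(X) + Var(N)*E[X]^2
= 89*4661221 + 39*13944^2
= 414848669 + 7582970304
= 7.9978e+09


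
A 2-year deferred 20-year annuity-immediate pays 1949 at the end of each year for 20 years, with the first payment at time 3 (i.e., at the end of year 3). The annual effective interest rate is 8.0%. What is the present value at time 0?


PV at time 2 of the 20-year annuity-immediate:
a_n = 1949 * (1-(1+0.08)^(-20))/0.08 = 19135.5693
Discount back 2 years to time 0:
PV = 19135.5693 * (1+0.08)^(-2)
= 19135.5693 * 0.857339
= 16405.6664


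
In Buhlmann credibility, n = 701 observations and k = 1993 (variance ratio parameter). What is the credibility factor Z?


Z = n / (n + k)
= 701 / (701 + 1993)
= 701 / 2694
= 0.2602


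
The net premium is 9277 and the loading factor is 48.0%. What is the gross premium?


Gross = net * (1 + loading)
= 9277 * (1 + 0.48)
= 9277 * 1.48
= 13729.96


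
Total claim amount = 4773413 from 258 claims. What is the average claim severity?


severity = total / number
= 4773413 / 258
= 18501.6008


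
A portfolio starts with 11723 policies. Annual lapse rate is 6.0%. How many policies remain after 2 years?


remaining = initial * (1 - lapse)^years
= 11723 * (1 - 0.06)^2
= 11723 * 0.8836
= 10358.4428


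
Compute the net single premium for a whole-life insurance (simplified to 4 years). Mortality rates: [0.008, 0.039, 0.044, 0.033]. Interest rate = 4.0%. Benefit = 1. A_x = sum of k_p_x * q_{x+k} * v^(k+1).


v = 0.961538
Year 0: k_p_x=1.0, q=0.008, term=0.007692
Year 1: k_p_x=0.992, q=0.039, term=0.035769
Year 2: k_p_x=0.953312, q=0.044, term=0.03729
Year 3: k_p_x=0.911366, q=0.033, term=0.025708
A_x = 0.1065


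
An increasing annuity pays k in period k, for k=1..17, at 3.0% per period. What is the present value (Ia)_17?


(Ia)_n = sum_{k=1}^{n} k * v^k, v = 1/(1+i)
v = 0.970874
Sum computed term by term:
(Ia)_17 = 109.1941


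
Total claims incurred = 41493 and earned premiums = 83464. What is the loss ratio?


Loss ratio = claims / premiums
= 41493 / 83464
= 0.4971


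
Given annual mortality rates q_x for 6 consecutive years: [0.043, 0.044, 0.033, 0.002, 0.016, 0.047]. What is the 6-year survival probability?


p_k = 1 - q_k for each year
Survival = product of (1 - q_k)
= 0.957 * 0.956 * 0.967 * 0.998 * 0.984 * 0.953
= 0.828


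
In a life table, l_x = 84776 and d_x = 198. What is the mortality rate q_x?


q_x = d_x / l_x
= 198 / 84776
= 0.0023


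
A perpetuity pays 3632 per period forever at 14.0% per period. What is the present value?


PV = PMT / i
= 3632 / 0.14
= 25942.8571


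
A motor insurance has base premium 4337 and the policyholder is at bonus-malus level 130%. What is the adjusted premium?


adjusted = base * BM_level / 100
= 4337 * 130 / 100
= 4337 * 1.3
= 5638.1


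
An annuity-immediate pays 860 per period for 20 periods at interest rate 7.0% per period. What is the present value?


PV = PMT * (1 - (1+i)^(-n)) / i
= 860 * (1 - (1+0.07)^(-20)) / 0.07
= 860 * (1 - 0.258419) / 0.07
= 860 * 10.594014
= 9110.8523


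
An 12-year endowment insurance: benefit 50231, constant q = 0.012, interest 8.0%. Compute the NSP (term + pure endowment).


Term component = 4300.9317
Pure endowment = 12_p_x * v^12 * benefit = 0.865134 * 0.397114 * 50231 = 17257.1905
NSP = 21558.1222


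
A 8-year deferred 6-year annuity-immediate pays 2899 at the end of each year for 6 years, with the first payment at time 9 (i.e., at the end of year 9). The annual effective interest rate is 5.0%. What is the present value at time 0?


PV at time 8 of the 6-year annuity-immediate:
a_n = 2899 * (1-(1+0.05)^(-6))/0.05 = 14714.4313
Discount back 8 years to time 0:
PV = 14714.4313 * (1+0.05)^(-8)
= 14714.4313 * 0.676839
= 9959.3063


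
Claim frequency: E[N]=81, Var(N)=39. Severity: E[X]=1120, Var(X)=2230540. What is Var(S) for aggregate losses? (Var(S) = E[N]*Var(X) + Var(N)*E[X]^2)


Var(S) = E[N]*Var(X) + Var(N)*E[X]^2
= 81*2230540 + 39*1120^2
= 180673740 + 48921600
= 2.2960e+08


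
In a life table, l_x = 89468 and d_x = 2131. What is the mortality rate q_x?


q_x = d_x / l_x
= 2131 / 89468
= 0.0238


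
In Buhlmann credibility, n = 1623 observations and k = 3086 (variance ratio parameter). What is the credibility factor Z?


Z = n / (n + k)
= 1623 / (1623 + 3086)
= 1623 / 4709
= 0.3447


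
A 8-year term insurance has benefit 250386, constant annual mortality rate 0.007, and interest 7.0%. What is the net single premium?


NSP = benefit * sum_{k=0}^{n-1} k_p_x * q * v^(k+1)
With constant q=0.007, v=0.934579
Sum = 0.040891
NSP = 250386 * 0.040891
= 10238.4194


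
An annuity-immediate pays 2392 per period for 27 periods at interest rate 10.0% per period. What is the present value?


PV = PMT * (1 - (1+i)^(-n)) / i
= 2392 * (1 - (1+0.1)^(-27)) / 0.1
= 2392 * (1 - 0.076278) / 0.1
= 2392 * 9.237223
= 22095.4378


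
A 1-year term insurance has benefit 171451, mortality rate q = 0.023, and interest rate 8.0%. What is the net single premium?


NSP = benefit * q * v
v = 1/(1+i) = 0.925926
NSP = 171451 * 0.023 * 0.925926
= 3651.2713


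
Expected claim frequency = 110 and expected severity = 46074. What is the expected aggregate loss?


E[S] = E[N] * E[X]
= 110 * 46074
= 5.0681e+06


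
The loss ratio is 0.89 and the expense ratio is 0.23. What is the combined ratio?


Combined ratio = loss ratio + expense ratio
= 0.89 + 0.23
= 1.12


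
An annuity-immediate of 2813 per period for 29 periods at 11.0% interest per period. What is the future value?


FV = PMT * ((1+i)^n - 1) / i
= 2813 * ((1.11)^29 - 1) / 0.11
= 2813 * (20.623691 - 1) / 0.11
= 501831.2879


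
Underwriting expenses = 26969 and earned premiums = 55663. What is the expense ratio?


Expense ratio = expenses / premiums
= 26969 / 55663
= 0.4845


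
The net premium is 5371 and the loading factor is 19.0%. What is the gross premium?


Gross = net * (1 + loading)
= 5371 * (1 + 0.19)
= 5371 * 1.19
= 6391.49


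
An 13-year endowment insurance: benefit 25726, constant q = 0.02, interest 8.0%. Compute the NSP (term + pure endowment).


Term component = 3690.3024
Pure endowment = 13_p_x * v^13 * benefit = 0.769022 * 0.367698 * 25726 = 7274.4879
NSP = 10964.7903


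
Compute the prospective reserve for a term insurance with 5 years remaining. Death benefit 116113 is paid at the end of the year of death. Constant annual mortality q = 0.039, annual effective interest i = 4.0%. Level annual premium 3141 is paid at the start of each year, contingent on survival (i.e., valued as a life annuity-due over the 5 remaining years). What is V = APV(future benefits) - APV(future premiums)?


v = 1/(1+i) = 0.961538
APV(future benefits) per unit = sum_{k=0}^{4} k_p_x * q * v^(k+1) = 0.161097
APV(future benefits) = 116113 * 0.161097 = 18705.4904
Life annuity-due factor ä_{x:5} = sum_{k=0}^{4} k_p_x * v^k = 4.295928
APV(future premiums) = 3141 * 4.295928 = 13493.5096
V = 18705.4904 - 13493.5096
= 5211.9808


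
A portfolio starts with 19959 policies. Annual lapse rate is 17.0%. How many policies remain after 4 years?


remaining = initial * (1 - lapse)^years
= 19959 * (1 - 0.17)^4
= 19959 * 0.474583
= 9472.2063


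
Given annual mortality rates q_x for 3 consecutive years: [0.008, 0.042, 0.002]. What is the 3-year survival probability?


p_k = 1 - q_k for each year
Survival = product of (1 - q_k)
= 0.992 * 0.958 * 0.998
= 0.9484


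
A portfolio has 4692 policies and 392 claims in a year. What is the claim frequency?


frequency = claims / policies
= 392 / 4692
= 0.0835


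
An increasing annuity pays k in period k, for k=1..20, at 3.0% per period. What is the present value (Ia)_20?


(Ia)_n = sum_{k=1}^{n} k * v^k, v = 1/(1+i)
v = 0.970874
Sum computed term by term:
(Ia)_20 = 141.6761


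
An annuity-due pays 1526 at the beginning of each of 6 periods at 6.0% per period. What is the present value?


PV_due = PMT * (1-(1+i)^(-n))/i * (1+i)
PV_immediate = 7503.8369
PV_due = 7503.8369 * 1.06
= 7954.0671


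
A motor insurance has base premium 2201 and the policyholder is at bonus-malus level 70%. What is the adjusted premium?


adjusted = base * BM_level / 100
= 2201 * 70 / 100
= 2201 * 0.7
= 1540.7


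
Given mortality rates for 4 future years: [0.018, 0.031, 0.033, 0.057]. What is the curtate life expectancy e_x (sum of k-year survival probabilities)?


e_x = sum_{k=1}^{n} k_p_x
k_p_x values:
  1_p_x = 0.982
  2_p_x = 0.951558
  3_p_x = 0.920157
  4_p_x = 0.867708
e_x = 3.7214


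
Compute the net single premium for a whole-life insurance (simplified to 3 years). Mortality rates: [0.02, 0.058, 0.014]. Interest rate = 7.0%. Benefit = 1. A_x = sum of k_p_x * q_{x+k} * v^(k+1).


v = 0.934579
Year 0: k_p_x=1.0, q=0.02, term=0.018692
Year 1: k_p_x=0.98, q=0.058, term=0.049646
Year 2: k_p_x=0.92316, q=0.014, term=0.01055
A_x = 0.0789


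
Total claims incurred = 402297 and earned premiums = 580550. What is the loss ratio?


Loss ratio = claims / premiums
= 402297 / 580550
= 0.693


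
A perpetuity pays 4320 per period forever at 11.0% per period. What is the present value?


PV = PMT / i
= 4320 / 0.11
= 39272.7273
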